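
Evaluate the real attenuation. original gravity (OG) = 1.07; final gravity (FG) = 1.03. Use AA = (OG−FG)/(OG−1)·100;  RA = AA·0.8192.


AA = (1.07 − 1.03)/(1.07 − 1)·100 = 57.1429
RA = 57.1429·0.8192

46.8114 %


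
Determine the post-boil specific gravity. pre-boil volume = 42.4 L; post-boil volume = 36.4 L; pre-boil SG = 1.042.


SG_post = 1 + (SG_pre − 1)·V_pre/V_post
pts_pre = (1.042 − 1)·1000 = 42.0000
pts_post = 42.0000·42.4/36.4 = 48.9231
SG_post = 1 + 48.9231/1000

1.0489


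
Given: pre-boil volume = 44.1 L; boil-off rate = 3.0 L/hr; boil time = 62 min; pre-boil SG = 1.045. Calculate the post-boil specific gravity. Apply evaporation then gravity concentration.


V_post = V_pre − rate·(t/60);  SG_post = 1 + (SG_pre−1)·V_pre/V_post
V_post = 44.1 − 3.0·(62/60) = 41.0000
SG_post = 1 + (1.045 − 1)·44.1/41.0000

1.0484


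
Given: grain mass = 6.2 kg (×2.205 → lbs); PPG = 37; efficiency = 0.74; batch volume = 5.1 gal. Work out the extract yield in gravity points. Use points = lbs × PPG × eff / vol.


lbs = 6.2 × 2.205 = 13.6710
points = 13.6710 × 37 × 0.74 / 5.1

73.3945 points


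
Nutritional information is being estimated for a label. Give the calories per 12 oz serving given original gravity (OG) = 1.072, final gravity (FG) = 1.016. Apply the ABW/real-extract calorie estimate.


ABW = (OG−FG)·131.25·0.79/FG;  °P = 259 − 259/SG (for OG→OE and FG→AE);  RE = 0.1808·OE + 0.8192·AE;  Cal = (6.9·ABW + 4·(RE−0.1))·FG·3.55
ABW = (1.072 − 1.016)·131.25·0.79/1.016 = 5.7151
OE = 259 − 259/1.072 = 17.3955 °P
AE = 259 − 259/1.016 = 4.0787 °P
RE = 0.1808·17.3955 + 0.8192·4.0787 = 6.4864 °P
Cal = (6.9·5.7151 + 4·(6.4864−0.1))·1.016·3.55

234.3683 kcal


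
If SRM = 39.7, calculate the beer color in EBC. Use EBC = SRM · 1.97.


EBC = 39.7 · 1.97

78.2090 EBC


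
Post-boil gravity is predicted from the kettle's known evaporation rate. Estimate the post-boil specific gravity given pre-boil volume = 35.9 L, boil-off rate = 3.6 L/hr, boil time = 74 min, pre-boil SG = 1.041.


V_post = V_pre − rate·(t/60);  SG_post = 1 + (SG_pre−1)·V_pre/V_post
V_post = 35.9 − 3.6·(74/60) = 31.4600
SG_post = 1 + (1.041 − 1)·35.9/31.4600

1.0468


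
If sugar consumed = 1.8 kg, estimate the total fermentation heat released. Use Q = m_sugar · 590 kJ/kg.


Q = 1.8 · 590

1062.0000 kJ


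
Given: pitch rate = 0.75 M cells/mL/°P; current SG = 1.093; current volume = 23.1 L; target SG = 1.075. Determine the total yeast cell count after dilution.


V_w = V·((SG_c−1)/(SG_t−1)−1);  °P = 259 − 259/SG_t;  cells = rate·(V+V_w)·°P
V_w = 23.1·((1.093−1)/(1.075−1)−1) = 5.5440
V_final = 23.1 + 5.5440 = 28.6440
°P = 259 − 259/1.075 = 18.0698
cells = 0.75·28.6440·18.0698

388.1928 billion cells


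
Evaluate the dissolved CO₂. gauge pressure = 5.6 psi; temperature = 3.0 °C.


vols = (P + 14.695)·(0.01821 + 0.09011·e^(−0.04·T))
vols = (5.6 + 14.695)·(0.01821 + 0.09011·e^(−0.04·3.0))

1.9916 volumes


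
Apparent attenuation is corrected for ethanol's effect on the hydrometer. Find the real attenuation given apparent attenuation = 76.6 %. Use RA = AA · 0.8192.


RA = 76.6 · 0.8192

62.7507 %


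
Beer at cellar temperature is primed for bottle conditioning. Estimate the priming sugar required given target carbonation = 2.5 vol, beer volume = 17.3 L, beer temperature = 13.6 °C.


residual = 14.695·(0.01821 + 0.09011·e^(−0.04·T));  sugar = (target − residual)·4.0·V
residual = 14.695·(0.01821 + 0.09011·e^(−0.04·13.6)) = 1.0362
sugar = (2.5 − 1.0362)·4.0·17.3

101.2970 g


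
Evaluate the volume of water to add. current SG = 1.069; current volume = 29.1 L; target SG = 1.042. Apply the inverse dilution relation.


V_water = V·((SG_curr − 1)/(SG_target − 1) − 1)
V_water = 29.1·((1.069 − 1)/(1.042 − 1) − 1)

18.7071 L


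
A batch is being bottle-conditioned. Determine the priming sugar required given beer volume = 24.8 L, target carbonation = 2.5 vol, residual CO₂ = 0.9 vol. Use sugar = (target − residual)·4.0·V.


sugar = (2.5 − 0.9)·4.0·24.8

158.7200 g


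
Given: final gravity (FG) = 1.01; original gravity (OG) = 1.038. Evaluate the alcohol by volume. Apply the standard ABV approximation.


ABV = (OG − FG) · 131.25
ABV = (1.038 − 1.01) · 131.25

3.6750 % ABV


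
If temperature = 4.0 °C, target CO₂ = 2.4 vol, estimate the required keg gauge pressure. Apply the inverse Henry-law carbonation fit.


psi = vols/(0.01821 + 0.09011·e^(−0.04·T)) − 14.695
psi = 2.4/(0.01821 + 0.09011·e^(−0.04·4.0)) − 14.695

10.5690 psi


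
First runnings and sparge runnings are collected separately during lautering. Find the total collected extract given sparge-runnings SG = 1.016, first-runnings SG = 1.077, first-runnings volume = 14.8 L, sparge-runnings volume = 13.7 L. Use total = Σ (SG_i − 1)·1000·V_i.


first = (1.077 − 1)·1000·14.8 = 1139.6000
sparge = (1.016 − 1)·1000·13.7 = 219.2000
total = 1139.6000 + 219.2000

1358.8000 gravity·L


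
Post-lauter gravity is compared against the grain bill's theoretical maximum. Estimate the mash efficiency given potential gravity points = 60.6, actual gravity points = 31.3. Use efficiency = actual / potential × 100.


efficiency = 31.3 / 60.6 × 100

51.6502 %


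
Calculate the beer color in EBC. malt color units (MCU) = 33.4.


SRM = 1.4922·MCU^0.6859;  EBC = SRM·1.97
SRM = 1.4922·33.4^0.6859 = 16.5564
EBC = 16.5564·1.97

32.6160 EBC


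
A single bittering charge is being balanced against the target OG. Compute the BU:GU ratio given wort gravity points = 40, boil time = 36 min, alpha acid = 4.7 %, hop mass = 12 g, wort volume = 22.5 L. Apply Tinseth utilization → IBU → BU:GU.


U = 1.65·0.000125^(GP/1000)·(1−e^(−0.04t))/4.15;  IBU = (α/100)·m·U·1000/V;  BU:GU = IBU/GP
U = 1.65·0.000125^(40/1000)·(1−e^(−0.04·36))/4.15 = 0.2118
IBU = (4.7/100)·12·0.2118·1000/22.5 = 5.3085
BU:GU = 5.3085/40

0.1327


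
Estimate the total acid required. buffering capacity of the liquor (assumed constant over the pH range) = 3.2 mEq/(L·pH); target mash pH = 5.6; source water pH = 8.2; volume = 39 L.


acid = buffering capacity · (pH_source − pH_target) · V
acid = 3.2 · (8.2 − 5.6) · 39

324.4800 mEq


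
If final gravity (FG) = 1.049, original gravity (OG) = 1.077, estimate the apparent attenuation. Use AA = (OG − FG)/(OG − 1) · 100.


AA = (1.077 − 1.049)/(1.077 − 1) · 100

36.3636 %


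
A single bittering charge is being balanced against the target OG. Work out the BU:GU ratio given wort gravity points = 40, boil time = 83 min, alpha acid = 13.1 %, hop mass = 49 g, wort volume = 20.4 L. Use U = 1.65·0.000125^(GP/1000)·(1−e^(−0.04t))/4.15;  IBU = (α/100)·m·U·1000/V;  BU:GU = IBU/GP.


U = 1.65·0.000125^(40/1000)·(1−e^(−0.04·83))/4.15 = 0.2675
IBU = (13.1/100)·49·0.2675·1000/20.4 = 84.1701
BU:GU = 84.1701/40

2.1043


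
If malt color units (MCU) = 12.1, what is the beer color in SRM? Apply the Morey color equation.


SRM = 1.4922 · MCU^0.6859
SRM = 1.4922 · 12.1^0.6859

8.2511 SRM


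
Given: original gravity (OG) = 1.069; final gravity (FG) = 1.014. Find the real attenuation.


AA = (OG−FG)/(OG−1)·100;  RA = AA·0.8192
AA = (1.069 − 1.014)/(1.069 − 1)·100 = 79.7101
RA = 79.7101·0.8192

65.2986 %


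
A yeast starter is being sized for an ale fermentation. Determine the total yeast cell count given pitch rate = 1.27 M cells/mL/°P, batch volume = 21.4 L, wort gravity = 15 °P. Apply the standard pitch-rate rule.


cells (billions) = rate · V_L · °P
cells = 1.27 · 21.4 · 15

407.6700 billion cells


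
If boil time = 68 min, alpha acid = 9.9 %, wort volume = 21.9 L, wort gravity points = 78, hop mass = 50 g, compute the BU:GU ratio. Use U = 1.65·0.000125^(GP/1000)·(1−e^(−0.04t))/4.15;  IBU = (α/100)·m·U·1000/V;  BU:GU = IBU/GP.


U = 1.65·0.000125^(78/1000)·(1−e^(−0.04·68))/4.15 = 0.1842
IBU = (9.9/100)·50·0.1842·1000/21.9 = 41.6448
BU:GU = 41.6448/78

0.5339


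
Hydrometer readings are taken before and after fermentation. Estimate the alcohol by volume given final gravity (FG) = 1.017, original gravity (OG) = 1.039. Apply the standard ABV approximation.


ABV = (OG − FG) · 131.25
ABV = (1.039 − 1.017) · 131.25

2.8875 % ABV


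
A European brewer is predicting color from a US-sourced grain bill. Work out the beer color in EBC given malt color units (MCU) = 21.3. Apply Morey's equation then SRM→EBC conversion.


SRM = 1.4922·MCU^0.6859;  EBC = SRM·1.97
SRM = 1.4922·21.3^0.6859 = 12.1608
EBC = 12.1608·1.97

23.9568 EBC


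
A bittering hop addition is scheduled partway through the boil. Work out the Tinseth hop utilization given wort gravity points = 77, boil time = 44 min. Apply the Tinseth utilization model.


U = 1.65·0.000125^(GP/1000) · (1 − e^(−0.04·t))/4.15
bigness = 1.65·0.000125^(77/1000) = 0.8259
boil_factor = (1 − e^(−0.04·44))/4.15 = 0.1995
U = 0.8259 · 0.1995

0.1648


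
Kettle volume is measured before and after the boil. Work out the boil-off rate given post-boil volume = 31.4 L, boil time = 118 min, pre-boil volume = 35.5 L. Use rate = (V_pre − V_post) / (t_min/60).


rate = (35.5 − 31.4) / (118/60)

2.0847 L/hr


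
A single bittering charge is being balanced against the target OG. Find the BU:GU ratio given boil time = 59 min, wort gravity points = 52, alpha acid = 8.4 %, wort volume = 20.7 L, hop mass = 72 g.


U = 1.65·0.000125^(GP/1000)·(1−e^(−0.04t))/4.15;  IBU = (α/100)·m·U·1000/V;  BU:GU = IBU/GP
U = 1.65·0.000125^(52/1000)·(1−e^(−0.04·59))/4.15 = 0.2256
IBU = (8.4/100)·72·0.2256·1000/20.7 = 65.9240
BU:GU = 65.9240/52

1.2678


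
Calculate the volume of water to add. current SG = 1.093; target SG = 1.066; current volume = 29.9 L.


V_water = V·((SG_curr − 1)/(SG_target − 1) − 1)
V_water = 29.9·((1.093 − 1)/(1.066 − 1) − 1)

12.2318 L


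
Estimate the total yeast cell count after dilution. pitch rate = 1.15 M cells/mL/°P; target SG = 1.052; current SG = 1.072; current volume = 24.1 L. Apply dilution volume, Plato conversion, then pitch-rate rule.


V_w = V·((SG_c−1)/(SG_t−1)−1);  °P = 259 − 259/SG_t;  cells = rate·(V+V_w)·°P
V_w = 24.1·((1.072−1)/(1.052−1)−1) = 9.2692
V_final = 24.1 + 9.2692 = 33.3692
°P = 259 − 259/1.052 = 12.8023
cells = 1.15·33.3692·12.8023

491.2826 billion cells


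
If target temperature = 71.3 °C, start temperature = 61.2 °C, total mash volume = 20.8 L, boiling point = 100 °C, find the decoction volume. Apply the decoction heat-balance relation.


V_dec = V_total·(T_target − T_start)/(T_boil − T_start)
V_dec = 20.8·(71.3 − 61.2)/(100 − 61.2)

5.4144 L


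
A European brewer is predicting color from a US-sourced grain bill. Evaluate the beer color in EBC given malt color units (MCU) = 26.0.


SRM = 1.4922·MCU^0.6859;  EBC = SRM·1.97
SRM = 1.4922·26.0^0.6859 = 13.9430
EBC = 13.9430·1.97

27.4678 EBC


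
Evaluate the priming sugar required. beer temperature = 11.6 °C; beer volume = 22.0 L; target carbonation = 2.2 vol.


residual = 14.695·(0.01821 + 0.09011·e^(−0.04·T));  sugar = (target − residual)·4.0·V
residual = 14.695·(0.01821 + 0.09011·e^(−0.04·11.6)) = 1.1002
sugar = (2.2 − 1.1002)·4.0·22.0

96.7838 g


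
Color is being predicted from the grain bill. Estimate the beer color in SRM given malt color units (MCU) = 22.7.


SRM = 1.4922 · MCU^0.6859
SRM = 1.4922 · 22.7^0.6859

12.7036 SRM


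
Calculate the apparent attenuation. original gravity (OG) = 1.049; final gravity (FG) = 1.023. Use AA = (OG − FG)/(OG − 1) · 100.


AA = (1.049 − 1.023)/(1.049 − 1) · 100

53.0612 %


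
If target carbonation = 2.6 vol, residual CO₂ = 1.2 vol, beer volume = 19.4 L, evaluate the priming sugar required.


sugar = (target − residual)·4.0·V
sugar = (2.6 − 1.2)·4.0·19.4

108.6400 g


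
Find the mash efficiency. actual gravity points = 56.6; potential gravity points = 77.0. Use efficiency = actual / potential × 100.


efficiency = 56.6 / 77.0 × 100

73.5065 %


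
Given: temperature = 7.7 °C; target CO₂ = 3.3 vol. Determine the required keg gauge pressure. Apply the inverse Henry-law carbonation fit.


psi = vols/(0.01821 + 0.09011·e^(−0.04·T)) − 14.695
psi = 3.3/(0.01821 + 0.09011·e^(−0.04·7.7)) − 14.695

24.3891 psi


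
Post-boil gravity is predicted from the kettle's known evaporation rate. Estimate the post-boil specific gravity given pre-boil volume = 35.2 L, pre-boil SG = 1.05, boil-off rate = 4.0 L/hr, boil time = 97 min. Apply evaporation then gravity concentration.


V_post = V_pre − rate·(t/60);  SG_post = 1 + (SG_pre−1)·V_pre/V_post
V_post = 35.2 − 4.0·(97/60) = 28.7333
SG_post = 1 + (1.05 − 1)·35.2/28.7333

1.0613


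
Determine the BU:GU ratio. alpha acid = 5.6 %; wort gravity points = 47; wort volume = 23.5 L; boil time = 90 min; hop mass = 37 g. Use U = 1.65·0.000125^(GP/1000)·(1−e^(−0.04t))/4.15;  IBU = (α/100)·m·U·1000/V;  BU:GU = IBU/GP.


U = 1.65·0.000125^(47/1000)·(1−e^(−0.04·90))/4.15 = 0.2535
IBU = (5.6/100)·37·0.2535·1000/23.5 = 22.3502
BU:GU = 22.3502/47

0.4755


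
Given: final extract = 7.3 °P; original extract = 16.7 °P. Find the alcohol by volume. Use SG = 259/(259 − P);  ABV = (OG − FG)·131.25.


OG = 259/(259 − 16.7) = 1.0689
FG = 259/(259 − 7.3) = 1.0290
ABV = (1.0689 − 1.0290)·131.25

5.2395 % ABV


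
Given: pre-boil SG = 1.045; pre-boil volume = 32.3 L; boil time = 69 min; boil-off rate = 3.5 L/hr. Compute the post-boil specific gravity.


V_post = V_pre − rate·(t/60);  SG_post = 1 + (SG_pre−1)·V_pre/V_post
V_post = 32.3 − 3.5·(69/60) = 28.2750
SG_post = 1 + (1.045 − 1)·32.3/28.2750

1.0514


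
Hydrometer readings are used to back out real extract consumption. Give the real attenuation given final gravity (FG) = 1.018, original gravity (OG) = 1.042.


AA = (OG−FG)/(OG−1)·100;  RA = AA·0.8192
AA = (1.042 − 1.018)/(1.042 − 1)·100 = 57.1429
RA = 57.1429·0.8192

46.8114 %


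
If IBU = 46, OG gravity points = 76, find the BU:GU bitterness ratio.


BU:GU = IBU / OG_points
BU:GU = 46 / 76

0.6053


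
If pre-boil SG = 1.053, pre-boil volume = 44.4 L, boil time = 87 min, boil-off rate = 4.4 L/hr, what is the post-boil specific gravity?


V_post = V_pre − rate·(t/60);  SG_post = 1 + (SG_pre−1)·V_pre/V_post
V_post = 44.4 − 4.4·(87/60) = 38.0200
SG_post = 1 + (1.053 − 1)·44.4/38.0200

1.0619


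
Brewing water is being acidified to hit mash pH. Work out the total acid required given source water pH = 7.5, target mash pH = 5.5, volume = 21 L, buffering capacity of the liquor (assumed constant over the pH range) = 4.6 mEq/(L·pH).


acid = buffering capacity · (pH_source − pH_target) · V
acid = 4.6 · (7.5 − 5.5) · 21

193.2000 mEq


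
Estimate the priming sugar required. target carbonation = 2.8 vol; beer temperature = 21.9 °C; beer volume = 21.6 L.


residual = 14.695·(0.01821 + 0.09011·e^(−0.04·T));  sugar = (target − residual)·4.0·V
residual = 14.695·(0.01821 + 0.09011·e^(−0.04·21.9)) = 0.8190
sugar = (2.8 − 0.8190)·4.0·21.6

171.1550 g


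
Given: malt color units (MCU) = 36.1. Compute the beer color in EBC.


SRM = 1.4922·MCU^0.6859;  EBC = SRM·1.97
SRM = 1.4922·36.1^0.6859 = 17.4631
EBC = 17.4631·1.97

34.4023 EBC


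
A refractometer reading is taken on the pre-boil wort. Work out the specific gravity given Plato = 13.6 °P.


SG = 259/(259 − P)
SG = 259/(259 − 13.6)

1.0554


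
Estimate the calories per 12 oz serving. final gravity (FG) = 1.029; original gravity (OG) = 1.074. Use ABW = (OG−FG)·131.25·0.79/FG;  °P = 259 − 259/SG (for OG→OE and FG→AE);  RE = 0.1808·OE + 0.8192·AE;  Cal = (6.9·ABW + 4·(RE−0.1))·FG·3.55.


ABW = (1.074 − 1.029)·131.25·0.79/1.029 = 4.5344
OE = 259 − 259/1.074 = 17.8454 °P
AE = 259 − 259/1.029 = 7.2993 °P
RE = 0.1808·17.8454 + 0.8192·7.2993 = 9.2061 °P
Cal = (6.9·4.5344 + 4·(9.2061−0.1))·1.029·3.55

247.3480 kcal


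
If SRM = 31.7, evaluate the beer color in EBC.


EBC = SRM · 1.97
EBC = 31.7 · 1.97

62.4490 EBC


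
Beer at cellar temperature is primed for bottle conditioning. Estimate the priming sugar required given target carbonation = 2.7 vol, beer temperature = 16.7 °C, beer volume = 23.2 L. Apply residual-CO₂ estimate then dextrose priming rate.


residual = 14.695·(0.01821 + 0.09011·e^(−0.04·T));  sugar = (target − residual)·4.0·V
residual = 14.695·(0.01821 + 0.09011·e^(−0.04·16.7)) = 0.9465
sugar = (2.7 − 0.9465)·4.0·23.2

162.7211 g


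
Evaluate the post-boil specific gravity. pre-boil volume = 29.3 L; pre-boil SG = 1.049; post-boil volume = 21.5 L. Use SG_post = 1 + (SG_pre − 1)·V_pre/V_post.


pts_pre = (1.049 − 1)·1000 = 49.0000
pts_post = 49.0000·29.3/21.5 = 66.7767
SG_post = 1 + 66.7767/1000

1.0668


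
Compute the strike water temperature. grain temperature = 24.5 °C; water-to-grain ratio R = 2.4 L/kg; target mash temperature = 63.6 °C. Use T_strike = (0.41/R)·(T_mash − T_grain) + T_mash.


T_strike = (0.41/2.4)·(63.6 − 24.5) + 63.6

70.2796 °C


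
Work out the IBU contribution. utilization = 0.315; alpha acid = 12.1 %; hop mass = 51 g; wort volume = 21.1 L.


IBU = (α/100)·mass·U·1000 / V
IBU = (12.1/100)·51·0.315·1000 / 21.1

92.1263 IBU


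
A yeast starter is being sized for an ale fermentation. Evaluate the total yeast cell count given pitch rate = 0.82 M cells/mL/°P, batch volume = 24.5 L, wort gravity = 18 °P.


cells (billions) = rate · V_L · °P
cells = 0.82 · 24.5 · 18

361.6200 billion cells


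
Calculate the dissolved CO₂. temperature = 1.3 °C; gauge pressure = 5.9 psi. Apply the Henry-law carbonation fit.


vols = (P + 14.695)·(0.01821 + 0.09011·e^(−0.04·T))
vols = (5.9 + 14.695)·(0.01821 + 0.09011·e^(−0.04·1.3))

2.1368 volumes


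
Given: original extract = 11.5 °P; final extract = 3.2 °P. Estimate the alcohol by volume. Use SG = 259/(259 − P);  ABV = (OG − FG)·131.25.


OG = 259/(259 − 11.5) = 1.0465
FG = 259/(259 − 3.2) = 1.0125
ABV = (1.0465 − 1.0125)·131.25

4.4566 % ABV


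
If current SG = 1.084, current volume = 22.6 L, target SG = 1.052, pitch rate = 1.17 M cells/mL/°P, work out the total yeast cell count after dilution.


V_w = V·((SG_c−1)/(SG_t−1)−1);  °P = 259 − 259/SG_t;  cells = rate·(V+V_w)·°P
V_w = 22.6·((1.084−1)/(1.052−1)−1) = 13.9077
V_final = 22.6 + 13.9077 = 36.5077
°P = 259 − 259/1.052 = 12.8023
cells = 1.17·36.5077·12.8023

546.8366 billion cells


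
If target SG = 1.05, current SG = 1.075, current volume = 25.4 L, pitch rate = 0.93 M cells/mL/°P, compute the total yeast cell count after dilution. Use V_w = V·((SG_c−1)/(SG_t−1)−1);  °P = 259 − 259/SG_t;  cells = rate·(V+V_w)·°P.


V_w = 25.4·((1.075−1)/(1.05−1)−1) = 12.7000
V_final = 25.4 + 12.7000 = 38.1000
°P = 259 − 259/1.05 = 12.3333
cells = 0.93·38.1000·12.3333

437.0070 billion cells


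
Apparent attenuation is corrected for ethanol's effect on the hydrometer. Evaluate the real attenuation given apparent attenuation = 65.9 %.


RA = AA · 0.8192
RA = 65.9 · 0.8192

53.9853 %


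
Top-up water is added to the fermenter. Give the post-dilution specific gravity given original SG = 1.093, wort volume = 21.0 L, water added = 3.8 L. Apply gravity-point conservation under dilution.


SG_new = 1 + (SG_old − 1)·V_old/(V_old + V_water)
pts = (1.093 − 1)·1000·21.0/(21.0 + 3.8) = 78.7500
SG_new = 1 + 78.7500/1000

1.0787


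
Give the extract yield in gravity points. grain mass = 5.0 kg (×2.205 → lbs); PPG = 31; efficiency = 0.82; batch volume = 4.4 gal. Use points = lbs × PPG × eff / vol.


lbs = 5.0 × 2.205 = 11.0250
points = 11.0250 × 31 × 0.82 / 4.4

63.6944 points


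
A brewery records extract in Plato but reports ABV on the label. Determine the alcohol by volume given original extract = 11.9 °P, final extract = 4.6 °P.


SG = 259/(259 − P);  ABV = (OG − FG)·131.25
OG = 259/(259 − 11.9) = 1.0482
FG = 259/(259 − 4.6) = 1.0181
ABV = (1.0482 − 1.0181)·131.25

3.9476 % ABV


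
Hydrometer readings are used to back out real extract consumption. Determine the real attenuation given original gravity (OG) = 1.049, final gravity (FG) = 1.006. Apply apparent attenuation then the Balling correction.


AA = (OG−FG)/(OG−1)·100;  RA = AA·0.8192
AA = (1.049 − 1.006)/(1.049 − 1)·100 = 87.7551
RA = 87.7551·0.8192

71.8890 %


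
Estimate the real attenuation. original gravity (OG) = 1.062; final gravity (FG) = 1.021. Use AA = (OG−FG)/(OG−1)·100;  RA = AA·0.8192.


AA = (1.062 − 1.021)/(1.062 − 1)·100 = 66.1290
RA = 66.1290·0.8192

54.1729 %


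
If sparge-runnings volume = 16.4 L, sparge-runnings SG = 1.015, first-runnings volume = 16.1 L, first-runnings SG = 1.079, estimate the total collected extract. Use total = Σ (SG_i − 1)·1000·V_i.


first = (1.079 − 1)·1000·16.1 = 1271.9000
sparge = (1.015 − 1)·1000·16.4 = 246.0000
total = 1271.9000 + 246.0000

1517.9000 gravity·L


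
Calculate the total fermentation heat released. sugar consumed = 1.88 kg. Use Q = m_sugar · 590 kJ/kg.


Q = 1.88 · 590

1109.2000 kJ


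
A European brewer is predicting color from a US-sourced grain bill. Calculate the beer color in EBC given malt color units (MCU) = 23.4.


SRM = 1.4922·MCU^0.6859;  EBC = SRM·1.97
SRM = 1.4922·23.4^0.6859 = 12.9710
EBC = 12.9710·1.97

25.5528 EBC


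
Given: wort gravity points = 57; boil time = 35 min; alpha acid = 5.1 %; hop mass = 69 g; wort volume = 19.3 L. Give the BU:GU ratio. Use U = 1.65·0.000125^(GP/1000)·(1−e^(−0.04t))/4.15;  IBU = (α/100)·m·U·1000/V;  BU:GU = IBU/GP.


U = 1.65·0.000125^(57/1000)·(1−e^(−0.04·35))/4.15 = 0.1795
IBU = (5.1/100)·69·0.1795·1000/19.3 = 32.7227
BU:GU = 32.7227/57

0.5741


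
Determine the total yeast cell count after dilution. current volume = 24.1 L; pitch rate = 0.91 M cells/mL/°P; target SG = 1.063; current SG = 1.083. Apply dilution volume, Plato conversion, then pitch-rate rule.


V_w = V·((SG_c−1)/(SG_t−1)−1);  °P = 259 − 259/SG_t;  cells = rate·(V+V_w)·°P
V_w = 24.1·((1.083−1)/(1.063−1)−1) = 7.6508
V_final = 24.1 + 7.6508 = 31.7508
°P = 259 − 259/1.063 = 15.3500
cells = 0.91·31.7508·15.3500

443.5096 billion cells


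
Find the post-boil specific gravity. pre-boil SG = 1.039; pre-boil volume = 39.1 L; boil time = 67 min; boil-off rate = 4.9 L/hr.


V_post = V_pre − rate·(t/60);  SG_post = 1 + (SG_pre−1)·V_pre/V_post
V_post = 39.1 − 4.9·(67/60) = 33.6283
SG_post = 1 + (1.039 − 1)·39.1/33.6283

1.0453


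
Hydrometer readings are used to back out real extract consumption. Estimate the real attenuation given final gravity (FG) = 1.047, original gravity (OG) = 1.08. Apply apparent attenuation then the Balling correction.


AA = (OG−FG)/(OG−1)·100;  RA = AA·0.8192
AA = (1.08 − 1.047)/(1.08 − 1)·100 = 41.2500
RA = 41.2500·0.8192

33.7920 %


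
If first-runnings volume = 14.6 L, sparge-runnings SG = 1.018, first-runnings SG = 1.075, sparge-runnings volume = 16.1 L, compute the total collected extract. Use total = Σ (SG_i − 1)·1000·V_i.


first = (1.075 − 1)·1000·14.6 = 1095.0000
sparge = (1.018 − 1)·1000·16.1 = 289.8000
total = 1095.0000 + 289.8000

1384.8000 gravity·L


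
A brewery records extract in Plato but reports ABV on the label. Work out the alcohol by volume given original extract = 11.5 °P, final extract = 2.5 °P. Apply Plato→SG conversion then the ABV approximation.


SG = 259/(259 − P);  ABV = (OG − FG)·131.25
OG = 259/(259 − 11.5) = 1.0465
FG = 259/(259 − 2.5) = 1.0097
ABV = (1.0465 − 1.0097)·131.25

4.8192 % ABV


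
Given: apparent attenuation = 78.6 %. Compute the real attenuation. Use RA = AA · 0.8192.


RA = 78.6 · 0.8192

64.3891 %


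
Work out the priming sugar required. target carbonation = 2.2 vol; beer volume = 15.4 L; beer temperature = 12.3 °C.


residual = 14.695·(0.01821 + 0.09011·e^(−0.04·T));  sugar = (target − residual)·4.0·V
residual = 14.695·(0.01821 + 0.09011·e^(−0.04·12.3)) = 1.0772
sugar = (2.2 − 1.0772)·4.0·15.4

69.1648 g


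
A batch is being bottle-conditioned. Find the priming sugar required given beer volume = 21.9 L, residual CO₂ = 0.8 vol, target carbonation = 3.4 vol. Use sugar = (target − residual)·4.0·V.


sugar = (3.4 − 0.8)·4.0·21.9

227.7600 g


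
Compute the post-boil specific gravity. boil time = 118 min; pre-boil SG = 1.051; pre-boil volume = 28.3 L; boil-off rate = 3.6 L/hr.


V_post = V_pre − rate·(t/60);  SG_post = 1 + (SG_pre−1)·V_pre/V_post
V_post = 28.3 − 3.6·(118/60) = 21.2200
SG_post = 1 + (1.051 − 1)·28.3/21.2200

1.0680


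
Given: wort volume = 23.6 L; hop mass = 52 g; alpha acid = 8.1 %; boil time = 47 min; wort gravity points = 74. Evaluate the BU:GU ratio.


U = 1.65·0.000125^(GP/1000)·(1−e^(−0.04t))/4.15;  IBU = (α/100)·m·U·1000/V;  BU:GU = IBU/GP
U = 1.65·0.000125^(74/1000)·(1−e^(−0.04·47))/4.15 = 0.1733
IBU = (8.1/100)·52·0.1733·1000/23.6 = 30.9227
BU:GU = 30.9227/74

0.4179


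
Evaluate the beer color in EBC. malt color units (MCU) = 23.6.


SRM = 1.4922·MCU^0.6859;  EBC = SRM·1.97
SRM = 1.4922·23.6^0.6859 = 13.0469
EBC = 13.0469·1.97

25.7024 EBC


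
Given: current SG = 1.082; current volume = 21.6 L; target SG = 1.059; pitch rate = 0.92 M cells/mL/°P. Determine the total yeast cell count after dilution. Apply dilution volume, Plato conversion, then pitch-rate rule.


V_w = V·((SG_c−1)/(SG_t−1)−1);  °P = 259 − 259/SG_t;  cells = rate·(V+V_w)·°P
V_w = 21.6·((1.082−1)/(1.059−1)−1) = 8.4203
V_final = 21.6 + 8.4203 = 30.0203
°P = 259 − 259/1.059 = 14.4297
cells = 0.92·30.0203·14.4297

398.5284 billion cells


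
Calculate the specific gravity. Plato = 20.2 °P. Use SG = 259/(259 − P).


SG = 259/(259 − 20.2)

1.0846


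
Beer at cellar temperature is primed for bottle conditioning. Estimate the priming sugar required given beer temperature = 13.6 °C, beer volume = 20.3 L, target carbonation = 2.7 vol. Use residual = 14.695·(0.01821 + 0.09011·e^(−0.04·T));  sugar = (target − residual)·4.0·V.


residual = 14.695·(0.01821 + 0.09011·e^(−0.04·13.6)) = 1.0362
sugar = (2.7 − 1.0362)·4.0·20.3

135.1029 g


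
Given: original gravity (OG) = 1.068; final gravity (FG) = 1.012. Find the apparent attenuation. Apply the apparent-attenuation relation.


AA = (OG − FG)/(OG − 1) · 100
AA = (1.068 − 1.012)/(1.068 − 1) · 100

82.3529 %


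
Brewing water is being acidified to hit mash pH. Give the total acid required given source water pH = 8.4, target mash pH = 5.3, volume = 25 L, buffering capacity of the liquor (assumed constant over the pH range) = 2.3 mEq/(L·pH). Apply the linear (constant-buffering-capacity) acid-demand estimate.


acid = buffering capacity · (pH_source − pH_target) · V
acid = 2.3 · (8.4 − 5.3) · 25

178.2500 mEq


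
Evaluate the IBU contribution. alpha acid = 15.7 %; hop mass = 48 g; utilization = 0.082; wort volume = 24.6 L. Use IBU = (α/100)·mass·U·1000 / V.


IBU = (15.7/100)·48·0.082·1000 / 24.6

25.1200 IBU


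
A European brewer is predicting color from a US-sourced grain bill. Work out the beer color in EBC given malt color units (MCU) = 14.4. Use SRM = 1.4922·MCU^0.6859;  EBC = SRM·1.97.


SRM = 1.4922·14.4^0.6859 = 9.2971
EBC = 9.2971·1.97

18.3153 EBC


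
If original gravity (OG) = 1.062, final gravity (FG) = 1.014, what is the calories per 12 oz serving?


ABW = (OG−FG)·131.25·0.79/FG;  °P = 259 − 259/SG (for OG→OE and FG→AE);  RE = 0.1808·OE + 0.8192·AE;  Cal = (6.9·ABW + 4·(RE−0.1))·FG·3.55
ABW = (1.062 − 1.014)·131.25·0.79/1.014 = 4.9083
OE = 259 − 259/1.062 = 15.1205 °P
AE = 259 − 259/1.014 = 3.5759 °P
RE = 0.1808·15.1205 + 0.8192·3.5759 = 5.6632 °P
Cal = (6.9·4.9083 + 4·(5.6632−0.1))·1.014·3.55

202.0150 kcal


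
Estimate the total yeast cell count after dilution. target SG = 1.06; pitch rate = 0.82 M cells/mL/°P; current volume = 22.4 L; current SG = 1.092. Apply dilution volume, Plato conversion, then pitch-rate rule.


V_w = V·((SG_c−1)/(SG_t−1)−1);  °P = 259 − 259/SG_t;  cells = rate·(V+V_w)·°P
V_w = 22.4·((1.092−1)/(1.06−1)−1) = 11.9467
V_final = 22.4 + 11.9467 = 34.3467
°P = 259 − 259/1.06 = 14.6604
cells = 0.82·34.3467·14.6604

412.8988 billion cells


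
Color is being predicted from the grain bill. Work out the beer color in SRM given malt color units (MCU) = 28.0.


SRM = 1.4922 · MCU^0.6859
SRM = 1.4922 · 28.0^0.6859

14.6701 SRM


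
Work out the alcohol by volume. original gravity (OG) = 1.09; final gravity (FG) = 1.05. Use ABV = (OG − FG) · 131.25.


ABV = (1.09 − 1.05) · 131.25

5.2500 % ABV


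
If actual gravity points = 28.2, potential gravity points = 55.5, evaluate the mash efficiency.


efficiency = actual / potential × 100
efficiency = 28.2 / 55.5 × 100

50.8108 %


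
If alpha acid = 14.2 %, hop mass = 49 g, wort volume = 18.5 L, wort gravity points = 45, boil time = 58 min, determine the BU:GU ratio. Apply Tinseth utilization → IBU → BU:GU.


U = 1.65·0.000125^(GP/1000)·(1−e^(−0.04t))/4.15;  IBU = (α/100)·m·U·1000/V;  BU:GU = IBU/GP
U = 1.65·0.000125^(45/1000)·(1−e^(−0.04·58))/4.15 = 0.2393
IBU = (14.2/100)·49·0.2393·1000/18.5 = 89.9879
BU:GU = 89.9879/45

1.9997


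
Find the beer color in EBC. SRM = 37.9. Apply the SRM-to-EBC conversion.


EBC = SRM · 1.97
EBC = 37.9 · 1.97

74.6630 EBC


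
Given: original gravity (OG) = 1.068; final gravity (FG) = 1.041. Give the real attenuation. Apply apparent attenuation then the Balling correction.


AA = (OG−FG)/(OG−1)·100;  RA = AA·0.8192
AA = (1.068 − 1.041)/(1.068 − 1)·100 = 39.7059
RA = 39.7059·0.8192

32.5271 %


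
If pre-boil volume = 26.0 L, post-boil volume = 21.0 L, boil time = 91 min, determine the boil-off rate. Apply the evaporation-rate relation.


rate = (V_pre − V_post) / (t_min/60)
rate = (26.0 − 21.0) / (91/60)

3.2967 L/hr


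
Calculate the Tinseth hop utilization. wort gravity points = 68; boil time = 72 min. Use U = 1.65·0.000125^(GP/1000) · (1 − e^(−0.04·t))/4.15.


bigness = 1.65·0.000125^(68/1000) = 0.8955
boil_factor = (1 − e^(−0.04·72))/4.15 = 0.2274
U = 0.8955 · 0.2274

0.2037


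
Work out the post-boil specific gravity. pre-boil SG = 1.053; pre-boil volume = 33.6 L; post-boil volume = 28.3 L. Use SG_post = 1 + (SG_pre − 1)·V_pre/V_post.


pts_pre = (1.053 − 1)·1000 = 53.0000
pts_post = 53.0000·33.6/28.3 = 62.9258
SG_post = 1 + 62.9258/1000

1.0629


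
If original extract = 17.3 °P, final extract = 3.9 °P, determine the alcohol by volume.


SG = 259/(259 − P);  ABV = (OG − FG)·131.25
OG = 259/(259 − 17.3) = 1.0716
FG = 259/(259 − 3.9) = 1.0153
ABV = (1.0716 − 1.0153)·131.25

7.3878 % ABV


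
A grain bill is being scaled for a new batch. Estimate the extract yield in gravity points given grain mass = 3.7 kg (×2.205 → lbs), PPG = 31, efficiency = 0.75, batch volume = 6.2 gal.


points = lbs × PPG × eff / vol
lbs = 3.7 × 2.205 = 8.1585
points = 8.1585 × 31 × 0.75 / 6.2

30.5944 points


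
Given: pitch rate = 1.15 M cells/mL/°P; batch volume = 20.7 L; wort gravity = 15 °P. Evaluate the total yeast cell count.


cells (billions) = rate · V_L · °P
cells = 1.15 · 20.7 · 15

357.0750 billion cells


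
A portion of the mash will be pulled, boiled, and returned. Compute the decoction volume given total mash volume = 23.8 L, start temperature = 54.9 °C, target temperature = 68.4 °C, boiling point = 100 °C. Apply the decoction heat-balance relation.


V_dec = V_total·(T_target − T_start)/(T_boil − T_start)
V_dec = 23.8·(68.4 − 54.9)/(100 − 54.9)

7.1242 L


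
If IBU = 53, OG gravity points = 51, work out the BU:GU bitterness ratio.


BU:GU = IBU / OG_points
BU:GU = 53 / 51

1.0392


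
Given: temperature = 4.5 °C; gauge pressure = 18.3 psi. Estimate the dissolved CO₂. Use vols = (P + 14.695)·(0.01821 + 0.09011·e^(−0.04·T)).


vols = (18.3 + 14.695)·(0.01821 + 0.09011·e^(−0.04·4.5))

3.0842 volumes


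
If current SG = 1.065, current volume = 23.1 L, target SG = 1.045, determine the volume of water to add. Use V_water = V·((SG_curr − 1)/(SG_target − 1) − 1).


V_water = 23.1·((1.065 − 1)/(1.045 − 1) − 1)

10.2667 L


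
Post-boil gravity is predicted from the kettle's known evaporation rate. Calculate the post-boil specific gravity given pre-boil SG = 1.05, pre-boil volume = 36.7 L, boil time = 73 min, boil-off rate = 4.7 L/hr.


V_post = V_pre − rate·(t/60);  SG_post = 1 + (SG_pre−1)·V_pre/V_post
V_post = 36.7 − 4.7·(73/60) = 30.9817
SG_post = 1 + (1.05 − 1)·36.7/30.9817

1.0592


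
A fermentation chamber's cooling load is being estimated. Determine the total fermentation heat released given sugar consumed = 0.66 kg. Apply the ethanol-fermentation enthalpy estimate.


Q = m_sugar · 590 kJ/kg
Q = 0.66 · 590

389.4000 kJ


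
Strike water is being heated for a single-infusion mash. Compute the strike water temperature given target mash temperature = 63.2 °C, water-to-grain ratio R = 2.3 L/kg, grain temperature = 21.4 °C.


T_strike = (0.41/R)·(T_mash − T_grain) + T_mash
T_strike = (0.41/2.3)·(63.2 − 21.4) + 63.2

70.6513 °C


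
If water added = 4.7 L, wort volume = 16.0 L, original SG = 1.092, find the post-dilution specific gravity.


SG_new = 1 + (SG_old − 1)·V_old/(V_old + V_water)
pts = (1.092 − 1)·1000·16.0/(16.0 + 4.7) = 71.1111
SG_new = 1 + 71.1111/1000

1.0711


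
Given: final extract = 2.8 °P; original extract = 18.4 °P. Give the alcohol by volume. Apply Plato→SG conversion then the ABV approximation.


SG = 259/(259 − P);  ABV = (OG − FG)·131.25
OG = 259/(259 − 18.4) = 1.0765
FG = 259/(259 − 2.8) = 1.0109
ABV = (1.0765 − 1.0109)·131.25

8.6030 % ABV


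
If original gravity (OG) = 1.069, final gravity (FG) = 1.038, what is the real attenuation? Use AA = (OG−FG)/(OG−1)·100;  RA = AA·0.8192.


AA = (1.069 − 1.038)/(1.069 − 1)·100 = 44.9275
RA = 44.9275·0.8192

36.8046 %


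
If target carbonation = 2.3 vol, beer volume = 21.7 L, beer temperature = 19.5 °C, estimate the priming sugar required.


residual = 14.695·(0.01821 + 0.09011·e^(−0.04·T));  sugar = (target − residual)·4.0·V
residual = 14.695·(0.01821 + 0.09011·e^(−0.04·19.5)) = 0.8746
sugar = (2.3 − 0.8746)·4.0·21.7

123.7246 g


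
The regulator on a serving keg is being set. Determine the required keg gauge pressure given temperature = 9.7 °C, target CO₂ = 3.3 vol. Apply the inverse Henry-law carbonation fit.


psi = vols/(0.01821 + 0.09011·e^(−0.04·T)) − 14.695
psi = 3.3/(0.01821 + 0.09011·e^(−0.04·9.7)) − 14.695

26.8972 psi


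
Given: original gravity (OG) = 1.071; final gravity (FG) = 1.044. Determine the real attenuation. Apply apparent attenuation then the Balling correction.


AA = (OG−FG)/(OG−1)·100;  RA = AA·0.8192
AA = (1.071 − 1.044)/(1.071 − 1)·100 = 38.0282
RA = 38.0282·0.8192

31.1527 %


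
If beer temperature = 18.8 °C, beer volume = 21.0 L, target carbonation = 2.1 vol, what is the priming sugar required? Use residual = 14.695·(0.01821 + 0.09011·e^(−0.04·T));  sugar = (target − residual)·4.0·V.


residual = 14.695·(0.01821 + 0.09011·e^(−0.04·18.8)) = 0.8918
sugar = (2.1 − 0.8918)·4.0·21.0

101.4856 g


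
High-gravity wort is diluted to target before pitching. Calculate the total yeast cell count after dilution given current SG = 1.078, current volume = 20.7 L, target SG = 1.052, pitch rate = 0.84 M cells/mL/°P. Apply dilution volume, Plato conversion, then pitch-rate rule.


V_w = V·((SG_c−1)/(SG_t−1)−1);  °P = 259 − 259/SG_t;  cells = rate·(V+V_w)·°P
V_w = 20.7·((1.078−1)/(1.052−1)−1) = 10.3500
V_final = 20.7 + 10.3500 = 31.0500
°P = 259 − 259/1.052 = 12.8023
cells = 0.84·31.0500·12.8023

333.9091 billion cells


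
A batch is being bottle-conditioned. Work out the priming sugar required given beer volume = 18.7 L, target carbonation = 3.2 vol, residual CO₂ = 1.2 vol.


sugar = (target − residual)·4.0·V
sugar = (3.2 − 1.2)·4.0·18.7

149.6000 g


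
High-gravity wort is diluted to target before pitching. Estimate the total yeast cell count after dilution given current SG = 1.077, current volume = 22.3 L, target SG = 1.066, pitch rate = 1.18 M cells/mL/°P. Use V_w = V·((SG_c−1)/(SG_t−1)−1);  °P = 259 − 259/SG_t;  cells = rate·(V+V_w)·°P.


V_w = 22.3·((1.077−1)/(1.066−1)−1) = 3.7167
V_final = 22.3 + 3.7167 = 26.0167
°P = 259 − 259/1.066 = 16.0356
cells = 1.18·26.0167·16.0356

492.2890 billion cells


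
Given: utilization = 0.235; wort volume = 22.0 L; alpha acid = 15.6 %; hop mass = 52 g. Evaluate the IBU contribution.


IBU = (α/100)·mass·U·1000 / V
IBU = (15.6/100)·52·0.235·1000 / 22.0

86.6509 IBU


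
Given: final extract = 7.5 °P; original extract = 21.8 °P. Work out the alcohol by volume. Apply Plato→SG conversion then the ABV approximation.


SG = 259/(259 − P);  ABV = (OG − FG)·131.25
OG = 259/(259 − 21.8) = 1.0919
FG = 259/(259 − 7.5) = 1.0298
ABV = (1.0919 − 1.0298)·131.25

8.1486 % ABV


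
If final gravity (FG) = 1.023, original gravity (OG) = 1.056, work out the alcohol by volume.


ABV = (OG − FG) · 131.25
ABV = (1.056 − 1.023) · 131.25

4.3313 % ABV


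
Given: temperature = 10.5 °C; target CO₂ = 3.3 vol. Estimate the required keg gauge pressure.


psi = vols/(0.01821 + 0.09011·e^(−0.04·T)) − 14.695
psi = 3.3/(0.01821 + 0.09011·e^(−0.04·10.5)) − 14.695

27.9316 psi


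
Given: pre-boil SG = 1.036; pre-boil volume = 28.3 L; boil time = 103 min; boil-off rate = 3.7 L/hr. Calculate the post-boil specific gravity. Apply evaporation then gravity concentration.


V_post = V_pre − rate·(t/60);  SG_post = 1 + (SG_pre−1)·V_pre/V_post
V_post = 28.3 − 3.7·(103/60) = 21.9483
SG_post = 1 + (1.036 − 1)·28.3/21.9483

1.0464


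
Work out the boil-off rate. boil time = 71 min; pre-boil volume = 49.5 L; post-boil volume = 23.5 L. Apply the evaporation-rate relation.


rate = (V_pre − V_post) / (t_min/60)
rate = (49.5 − 23.5) / (71/60)

21.9718 L/hr


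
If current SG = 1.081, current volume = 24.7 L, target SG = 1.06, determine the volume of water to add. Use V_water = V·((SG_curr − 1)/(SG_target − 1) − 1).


V_water = 24.7·((1.081 − 1)/(1.06 − 1) − 1)

8.6450 L


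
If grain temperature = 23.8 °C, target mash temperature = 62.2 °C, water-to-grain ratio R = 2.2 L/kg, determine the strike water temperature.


T_strike = (0.41/R)·(T_mash − T_grain) + T_mash
T_strike = (0.41/2.2)·(62.2 − 23.8) + 62.2

69.3564 °C


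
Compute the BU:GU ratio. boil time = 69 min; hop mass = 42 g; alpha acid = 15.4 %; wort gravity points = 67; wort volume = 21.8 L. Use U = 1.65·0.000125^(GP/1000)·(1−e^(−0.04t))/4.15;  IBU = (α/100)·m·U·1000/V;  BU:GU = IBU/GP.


U = 1.65·0.000125^(67/1000)·(1−e^(−0.04·69))/4.15 = 0.2040
IBU = (15.4/100)·42·0.2040·1000/21.8 = 60.5127
BU:GU = 60.5127/67

0.9032
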